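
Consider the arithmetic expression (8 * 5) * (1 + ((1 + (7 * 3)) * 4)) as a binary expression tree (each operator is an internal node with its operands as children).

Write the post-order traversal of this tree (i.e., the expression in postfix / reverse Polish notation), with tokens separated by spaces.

Post-order on an expression tree gives postfix notation: for each operator, emit left operand, right operand, then the operator.

8 5 * 1 1 7 3 * + 4 * + *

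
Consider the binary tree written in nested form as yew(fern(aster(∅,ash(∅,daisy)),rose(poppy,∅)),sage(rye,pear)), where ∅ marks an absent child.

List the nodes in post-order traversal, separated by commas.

Post-order visits the left subtree, then the right subtree, then the node.
At yew: go left to fern.
  At fern: go left to aster.
    At aster: no left child.
    At aster: go right to ash.
      At ash: no left child.
      At ash: go right to daisy.
        daisy is a leaf — visit daisy.
      Visit ash.
    Visit aster.
  At fern: go right to rose.
    At rose: go left to poppy.
      poppy is a leaf — visit poppy.
    At rose: no right child.
    Visit rose.
  Visit fern.
At yew: go right to sage.
  At sage: go left to rye.
    rye is a leaf — visit rye.
  At sage: go right to pear.
    pear is a leaf — visit pear.
  Visit sage.
Visit yew.

daisy, ash, aster, poppy, rose, fern, rye, pear, sage, yew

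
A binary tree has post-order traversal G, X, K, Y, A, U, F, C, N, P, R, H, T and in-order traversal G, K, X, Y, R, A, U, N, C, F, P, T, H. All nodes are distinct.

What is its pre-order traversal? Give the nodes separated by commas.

The last element of post-order is the root; it splits in-order into left and right subtrees.
Root T: left subtree has 11 nodes {G, K, X, Y, R, A, U, N, C, F, P}, right has 1 {H}.
  Root R: left subtree has 4 nodes {G, K, X, Y}, right has 6 {A, U, N, C, F, P}.
    Root Y: left subtree has 3 nodes {G, K, X}, right has 0 { }.
      Root K: left subtree has 1 node {G}, right has 1 {X}.
    Root P: left subtree has 5 nodes {A, U, N, C, F}, right has 0 { }.
      Root N: left subtree has 2 nodes {A, U}, right has 2 {C, F}.
        Root U: left subtree has 1 node {A}, right has 0 { }.
        Root C: left subtree has 0 nodes { }, right has 1 {F}.

T, R, Y, K, G, X, P, N, U, A, C, F, H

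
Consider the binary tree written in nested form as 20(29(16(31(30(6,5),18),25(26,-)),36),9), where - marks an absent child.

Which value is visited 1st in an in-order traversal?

In-order visits the left subtree, then the node, then the right subtree.
At 20: go left to 29.
  At 29: go left to 16.
    At 16: go left to 31.
      At 31: go left to 30.
        At 30: go left to 6.
          6 is a leaf — visit 6.
        Visit 30.
        At 30: go right to 5.
          5 is a leaf — visit 5.
      Visit 31.
      At 31: go right to 18.
        18 is a leaf — visit 18.
    Visit 16.
    At 16: go right to 25.
      At 25: go left to 26.
        26 is a leaf — visit 26.
      Visit 25.
      At 25: no right child.
  Visit 29.
  At 29: go right to 36.
    36 is a leaf — visit 36.
Visit 20.
At 20: go right to 9.
  9 is a leaf — visit 9.
Full in-order sequence: 6, 30, 5, 31, 18, 16, 26, 25, 29, 36, 20, 9.

6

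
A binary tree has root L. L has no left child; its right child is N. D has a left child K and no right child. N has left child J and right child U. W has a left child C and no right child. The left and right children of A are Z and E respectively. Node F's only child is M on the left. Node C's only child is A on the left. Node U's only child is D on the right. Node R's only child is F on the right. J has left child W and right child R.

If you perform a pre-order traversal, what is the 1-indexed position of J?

Pre-order visits the node, then its left subtree, then its right subtree.
Visit L.
At L: no left child.
At L: go right to N.
  Visit N.
  At N: go left to J.
    Visit J.
    At J: go left to W.
      Visit W.
      At W: go left to C.
        Visit C.
        At C: go left to A.
          Visit A.
          At A: go left to Z.
            Z is a leaf — visit Z.
          At A: go right to E.
            E is a leaf — visit E.
        At C: no right child.
      At W: no right child.
    At J: go right to R.
      Visit R.
      At R: no left child.
      At R: go right to F.
        Visit F.
        At F: go left to M.
          M is a leaf — visit M.
        At F: no right child.
  At N: go right to U.
    Visit U.
    At U: no left child.
    At U: go right to D.
      Visit D.
      At D: go left to K.
        K is a leaf — visit K.
      At D: no right child.
Full pre-order sequence: L, N, J, W, C, A, Z, E, R, F, M, U, D, K.

3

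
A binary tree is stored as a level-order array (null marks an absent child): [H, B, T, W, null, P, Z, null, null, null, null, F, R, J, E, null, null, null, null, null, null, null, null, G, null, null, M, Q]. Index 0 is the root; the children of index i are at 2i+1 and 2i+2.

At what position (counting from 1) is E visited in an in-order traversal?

In-order visits the left subtree, then the node, then the right subtree.
At H: go left to B.
  At B: go left to W.
    W is a leaf — visit W.
  Visit B.
  At B: no right child.
Visit H.
At H: go right to T.
  At T: go left to P.
    At P: go left to F.
      At F: go left to G.
        G is a leaf — visit G.
      Visit F.
      At F: no right child.
    Visit P.
    At P: go right to R.
      At R: no left child.
      Visit R.
      At R: go right to M.
        M is a leaf — visit M.
  Visit T.
  At T: go right to Z.
    At Z: go left to J.
      At J: go left to Q.
        Q is a leaf — visit Q.
      Visit J.
      At J: no right child.
    Visit Z.
    At Z: go right to E.
      E is a leaf — visit E.
Full in-order sequence: W, B, H, G, F, P, R, M, T, Q, J, Z, E.

13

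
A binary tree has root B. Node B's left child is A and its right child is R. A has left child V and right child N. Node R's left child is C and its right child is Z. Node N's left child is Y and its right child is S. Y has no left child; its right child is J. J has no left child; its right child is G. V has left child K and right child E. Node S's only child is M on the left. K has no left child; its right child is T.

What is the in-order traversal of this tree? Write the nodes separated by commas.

K, T, V, E, A, Y, J, G, N, M, S, B, C, R, Z

In-order visits the left subtree, then the node, then the right subtree.
At B: go left to A.
  At A: go left to V.
    At V: go left to K.
      At K: no left child.
      Visit K.
      At K: go right to T.
        T is a leaf — visit T.
    Visit V.
    At V: go right to E.
      E is a leaf — visit E.
  Visit A.
  At A: go right to N.
    At N: go left to Y.
      At Y: no left child.
      Visit Y.
      At Y: go right to J.
        At J: no left child.
        Visit J.
        At J: go right to G.
          G is a leaf — visit G.
    Visit N.
    At N: go right to S.
      At S: go left to M.
        M is a leaf — visit M.
      Visit S.
      At S: no right child.
Visit B.
At B: go right to R.
  At R: go left to C.
    C is a leaf — visit C.
  Visit R.
  At R: go right to Z.
    Z is a leaf — visit Z.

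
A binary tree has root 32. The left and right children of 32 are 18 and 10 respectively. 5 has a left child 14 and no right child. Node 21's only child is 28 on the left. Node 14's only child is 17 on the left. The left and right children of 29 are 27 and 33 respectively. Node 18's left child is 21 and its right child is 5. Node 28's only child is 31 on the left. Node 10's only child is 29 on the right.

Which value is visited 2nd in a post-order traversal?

Post-order visits the left subtree, then the right subtree, then the node.
At 32: go left to 18.
  At 18: go left to 21.
    At 21: go left to 28.
      At 28: go left to 31.
        31 is a leaf — visit 31.
      At 28: no right child.
      Visit 28.
    At 21: no right child.
    Visit 21.
  At 18: go right to 5.
    At 5: go left to 14.
      At 14: go left to 17.
        17 is a leaf — visit 17.
      At 14: no right child.
      Visit 14.
    At 5: no right child.
    Visit 5.
  Visit 18.
At 32: go right to 10.
  At 10: no left child.
  At 10: go right to 29.
    At 29: go left to 27.
      27 is a leaf — visit 27.
    At 29: go right to 33.
      33 is a leaf — visit 33.
    Visit 29.
  Visit 10.
Visit 32.
Full post-order sequence: 31, 28, 21, 17, 14, 5, 18, 27, 33, 29, 10, 32.

28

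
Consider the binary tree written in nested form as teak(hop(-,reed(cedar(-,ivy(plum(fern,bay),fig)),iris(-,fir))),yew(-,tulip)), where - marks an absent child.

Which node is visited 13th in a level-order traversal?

bay

Level-order visits nodes level by level from the root, left to right within each level.
Level 0: teak
Level 1: hop, yew
Level 2: reed, tulip
Level 3: cedar, iris
Level 4: ivy, fir
Level 5: plum, fig
Level 6: fern, bay
Full level-order sequence: teak, hop, yew, reed, tulip, cedar, iris, ivy, fir, plum, fig, fern, bay.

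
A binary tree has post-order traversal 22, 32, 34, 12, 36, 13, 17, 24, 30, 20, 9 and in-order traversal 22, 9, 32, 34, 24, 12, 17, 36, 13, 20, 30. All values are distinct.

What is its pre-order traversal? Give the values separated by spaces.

The last element of post-order is the root; it splits in-order into left and right subtrees.
Root 9: left subtree has 1 node {22}, right has 9 {32, 34, 24, 12, 17, 36, 13, 20, 30}.
  Root 20: left subtree has 7 nodes {32, 34, 24, 12, 17, 36, 13}, right has 1 {30}.
    Root 24: left subtree has 2 nodes {32, 34}, right has 4 {12, 17, 36, 13}.
      Root 34: left subtree has 1 node {32}, right has 0 { }.
      Root 17: left subtree has 1 node {12}, right has 2 {36, 13}.
        Root 13: left subtree has 1 node {36}, right has 0 { }.

9 22 20 24 34 32 17 12 13 36 30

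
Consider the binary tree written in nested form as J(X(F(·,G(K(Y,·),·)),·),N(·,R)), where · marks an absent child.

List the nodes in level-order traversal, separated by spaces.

J X N F R G K Y

Level-order visits nodes level by level from the root, left to right within each level.
Level 0: J
Level 1: X, N
Level 2: F, R
Level 3: G
Level 4: K
Level 5: Y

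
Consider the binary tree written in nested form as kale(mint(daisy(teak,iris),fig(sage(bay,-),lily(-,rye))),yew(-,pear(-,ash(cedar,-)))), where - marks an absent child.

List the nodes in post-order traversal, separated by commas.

Post-order visits the left subtree, then the right subtree, then the node.
At kale: go left to mint.
  At mint: go left to daisy.
    At daisy: go left to teak.
      teak is a leaf — visit teak.
    At daisy: go right to iris.
      iris is a leaf — visit iris.
    Visit daisy.
  At mint: go right to fig.
    At fig: go left to sage.
      At sage: go left to bay.
        bay is a leaf — visit bay.
      At sage: no right child.
      Visit sage.
    At fig: go right to lily.
      At lily: no left child.
      At lily: go right to rye.
        rye is a leaf — visit rye.
      Visit lily.
    Visit fig.
  Visit mint.
At kale: go right to yew.
  At yew: no left child.
  At yew: go right to pear.
    At pear: no left child.
    At pear: go right to ash.
      At ash: go left to cedar.
        cedar is a leaf — visit cedar.
      At ash: no right child.
      Visit ash.
    Visit pear.
  Visit yew.
Visit kale.

teak, iris, daisy, bay, sage, rye, lily, fig, mint, cedar, ash, pear, yew, kale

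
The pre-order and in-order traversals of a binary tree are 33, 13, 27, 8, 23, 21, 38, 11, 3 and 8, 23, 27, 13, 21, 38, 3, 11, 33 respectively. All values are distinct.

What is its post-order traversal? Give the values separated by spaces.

The first element of pre-order is the root; it splits in-order into left and right subtrees.
Root 33: left subtree has 8 nodes {8, 23, 27, 13, 21, 38, 3, 11}, right has 0 { }.
  Root 13: left subtree has 3 nodes {8, 23, 27}, right has 4 {21, 38, 3, 11}.
    Root 27: left subtree has 2 nodes {8, 23}, right has 0 { }.
      Root 8: left subtree has 0 nodes { }, right has 1 {23}.
    Root 21: left subtree has 0 nodes { }, right has 3 {38, 3, 11}.
      Root 38: left subtree has 0 nodes { }, right has 2 {3, 11}.
        Root 11: left subtree has 1 node {3}, right has 0 { }.

23 8 27 3 11 38 21 13 33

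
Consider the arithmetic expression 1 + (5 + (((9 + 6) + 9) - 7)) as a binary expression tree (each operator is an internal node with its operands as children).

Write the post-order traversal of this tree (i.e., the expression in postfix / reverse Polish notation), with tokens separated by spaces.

Post-order on an expression tree gives postfix notation: for each operator, emit left operand, right operand, then the operator.

1 5 9 6 + 9 + 7 - + +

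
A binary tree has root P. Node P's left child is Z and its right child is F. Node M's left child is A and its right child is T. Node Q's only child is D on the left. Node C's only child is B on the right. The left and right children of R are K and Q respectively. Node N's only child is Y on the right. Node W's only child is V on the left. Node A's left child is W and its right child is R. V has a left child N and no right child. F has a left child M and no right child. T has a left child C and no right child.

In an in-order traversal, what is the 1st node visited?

Z

In-order visits the left subtree, then the node, then the right subtree.
At P: go left to Z.
  Z is a leaf — visit Z.
Visit P.
At P: go right to F.
  At F: go left to M.
    At M: go left to A.
      At A: go left to W.
        At W: go left to V.
          At V: go left to N.
            At N: no left child.
            Visit N.
            At N: go right to Y.
              Y is a leaf — visit Y.
          Visit V.
          At V: no right child.
        Visit W.
        At W: no right child.
      Visit A.
      At A: go right to R.
        At R: go left to K.
          K is a leaf — visit K.
        Visit R.
        At R: go right to Q.
          At Q: go left to D.
            D is a leaf — visit D.
          Visit Q.
          At Q: no right child.
    Visit M.
    At M: go right to T.
      At T: go left to C.
        At C: no left child.
        Visit C.
        At C: go right to B.
          B is a leaf — visit B.
      Visit T.
      At T: no right child.
  Visit F.
  At F: no right child.
Full in-order sequence: Z, P, N, Y, V, W, A, K, R, D, Q, M, C, B, T, F.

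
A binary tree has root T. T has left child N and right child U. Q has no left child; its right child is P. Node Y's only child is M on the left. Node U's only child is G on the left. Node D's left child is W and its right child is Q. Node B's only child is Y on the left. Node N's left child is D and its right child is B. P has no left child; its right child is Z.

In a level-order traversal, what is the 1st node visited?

Level-order visits nodes level by level from the root, left to right within each level.
Level 0: T
Level 1: N, U
Level 2: D, B, G
Level 3: W, Q, Y
Level 4: P, M
Level 5: Z
Full level-order sequence: T, N, U, D, B, G, W, Q, Y, P, M, Z.

T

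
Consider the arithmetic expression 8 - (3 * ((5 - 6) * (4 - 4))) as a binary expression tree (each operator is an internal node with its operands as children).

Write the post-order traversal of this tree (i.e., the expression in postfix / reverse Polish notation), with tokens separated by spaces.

8 3 5 6 - 4 4 - * * -

Post-order on an expression tree gives postfix notation: for each operator, emit left operand, right operand, then the operator.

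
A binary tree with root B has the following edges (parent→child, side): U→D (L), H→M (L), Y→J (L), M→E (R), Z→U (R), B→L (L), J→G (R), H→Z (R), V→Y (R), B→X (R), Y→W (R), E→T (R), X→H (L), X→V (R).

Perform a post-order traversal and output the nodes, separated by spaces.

L T E M D U Z H G J W Y V X B

Post-order visits the left subtree, then the right subtree, then the node.
At B: go left to L.
  L is a leaf — visit L.
At B: go right to X.
  At X: go left to H.
    At H: go left to M.
      At M: no left child.
      At M: go right to E.
        At E: no left child.
        At E: go right to T.
          T is a leaf — visit T.
        Visit E.
      Visit M.
    At H: go right to Z.
      At Z: no left child.
      At Z: go right to U.
        At U: go left to D.
          D is a leaf — visit D.
        At U: no right child.
        Visit U.
      Visit Z.
    Visit H.
  At X: go right to V.
    At V: no left child.
    At V: go right to Y.
      At Y: go left to J.
        At J: no left child.
        At J: go right to G.
          G is a leaf — visit G.
        Visit J.
      At Y: go right to W.
        W is a leaf — visit W.
      Visit Y.
    Visit V.
  Visit X.
Visit B.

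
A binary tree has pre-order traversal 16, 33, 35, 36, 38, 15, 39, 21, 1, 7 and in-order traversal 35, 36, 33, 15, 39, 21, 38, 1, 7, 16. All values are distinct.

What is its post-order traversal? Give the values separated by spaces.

The first element of pre-order is the root; it splits in-order into left and right subtrees.
Root 16: left subtree has 9 nodes {35, 36, 33, 15, 39, 21, 38, 1, 7}, right has 0 { }.
  Root 33: left subtree has 2 nodes {35, 36}, right has 6 {15, 39, 21, 38, 1, 7}.
    Root 35: left subtree has 0 nodes { }, right has 1 {36}.
    Root 38: left subtree has 3 nodes {15, 39, 21}, right has 2 {1, 7}.
      Root 15: left subtree has 0 nodes { }, right has 2 {39, 21}.
        Root 39: left subtree has 0 nodes { }, right has 1 {21}.
      Root 1: left subtree has 0 nodes { }, right has 1 {7}.

36 35 21 39 15 7 1 38 33 16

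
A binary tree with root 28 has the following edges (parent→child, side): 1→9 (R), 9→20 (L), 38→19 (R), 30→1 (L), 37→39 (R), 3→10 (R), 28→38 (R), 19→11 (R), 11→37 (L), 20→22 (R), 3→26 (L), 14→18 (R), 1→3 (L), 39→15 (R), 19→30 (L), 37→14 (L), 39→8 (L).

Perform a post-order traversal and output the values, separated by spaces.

26 10 3 22 20 9 1 30 18 14 8 15 39 37 11 19 38 28

Post-order visits the left subtree, then the right subtree, then the node.
At 28: no left child.
At 28: go right to 38.
  At 38: no left child.
  At 38: go right to 19.
    At 19: go left to 30.
      At 30: go left to 1.
        At 1: go left to 3.
          At 3: go left to 26.
            26 is a leaf — visit 26.
          At 3: go right to 10.
            10 is a leaf — visit 10.
          Visit 3.
        At 1: go right to 9.
          At 9: go left to 20.
            At 20: no left child.
            At 20: go right to 22.
              22 is a leaf — visit 22.
            Visit 20.
          At 9: no right child.
          Visit 9.
        Visit 1.
      At 30: no right child.
      Visit 30.
    At 19: go right to 11.
      At 11: go left to 37.
        At 37: go left to 14.
          At 14: no left child.
          At 14: go right to 18.
            18 is a leaf — visit 18.
          Visit 14.
        At 37: go right to 39.
          At 39: go left to 8.
            8 is a leaf — visit 8.
          At 39: go right to 15.
            15 is a leaf — visit 15.
          Visit 39.
        Visit 37.
      At 11: no right child.
      Visit 11.
    Visit 19.
  Visit 38.
Visit 28.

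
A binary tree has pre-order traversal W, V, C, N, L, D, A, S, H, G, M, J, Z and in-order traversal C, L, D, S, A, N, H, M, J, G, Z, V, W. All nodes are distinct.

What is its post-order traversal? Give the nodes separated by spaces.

The first element of pre-order is the root; it splits in-order into left and right subtrees.
Root W: left subtree has 12 nodes {C, L, D, S, A, N, H, M, J, G, Z, V}, right has 0 { }.
  Root V: left subtree has 11 nodes {C, L, D, S, A, N, H, M, J, G, Z}, right has 0 { }.
    Root C: left subtree has 0 nodes { }, right has 10 {L, D, S, A, N, H, M, J, G, Z}.
      Root N: left subtree has 4 nodes {L, D, S, A}, right has 5 {H, M, J, G, Z}.
        Root L: left subtree has 0 nodes { }, right has 3 {D, S, A}.
          Root D: left subtree has 0 nodes { }, right has 2 {S, A}.
            Root A: left subtree has 1 node {S}, right has 0 { }.
        Root H: left subtree has 0 nodes { }, right has 4 {M, J, G, Z}.
          Root G: left subtree has 2 nodes {M, J}, right has 1 {Z}.
            Root M: left subtree has 0 nodes { }, right has 1 {J}.

S A D L J M Z G H N C V W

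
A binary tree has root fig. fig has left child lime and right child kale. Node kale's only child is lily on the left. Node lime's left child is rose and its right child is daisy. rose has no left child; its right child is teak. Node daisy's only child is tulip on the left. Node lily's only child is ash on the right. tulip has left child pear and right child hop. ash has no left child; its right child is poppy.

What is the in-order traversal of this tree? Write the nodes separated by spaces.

rose teak lime pear tulip hop daisy fig lily ash poppy kale

In-order visits the left subtree, then the node, then the right subtree.
At fig: go left to lime.
  At lime: go left to rose.
    At rose: no left child.
    Visit rose.
    At rose: go right to teak.
      teak is a leaf — visit teak.
  Visit lime.
  At lime: go right to daisy.
    At daisy: go left to tulip.
      At tulip: go left to pear.
        pear is a leaf — visit pear.
      Visit tulip.
      At tulip: go right to hop.
        hop is a leaf — visit hop.
    Visit daisy.
    At daisy: no right child.
Visit fig.
At fig: go right to kale.
  At kale: go left to lily.
    At lily: no left child.
    Visit lily.
    At lily: go right to ash.
      At ash: no left child.
      Visit ash.
      At ash: go right to poppy.
        poppy is a leaf — visit poppy.
  Visit kale.
  At kale: no right child.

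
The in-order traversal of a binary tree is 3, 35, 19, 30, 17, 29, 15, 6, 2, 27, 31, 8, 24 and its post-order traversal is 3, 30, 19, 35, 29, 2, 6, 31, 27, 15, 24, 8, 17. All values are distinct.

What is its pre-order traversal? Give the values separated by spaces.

The last element of post-order is the root; it splits in-order into left and right subtrees.
Root 17: left subtree has 4 nodes {3, 35, 19, 30}, right has 8 {29, 15, 6, 2, 27, 31, 8, 24}.
  Root 35: left subtree has 1 node {3}, right has 2 {19, 30}.
    Root 19: left subtree has 0 nodes { }, right has 1 {30}.
  Root 8: left subtree has 6 nodes {29, 15, 6, 2, 27, 31}, right has 1 {24}.
    Root 15: left subtree has 1 node {29}, right has 4 {6, 2, 27, 31}.
      Root 27: left subtree has 2 nodes {6, 2}, right has 1 {31}.
        Root 6: left subtree has 0 nodes { }, right has 1 {2}.

17 35 3 19 30 8 15 29 27 6 2 31 24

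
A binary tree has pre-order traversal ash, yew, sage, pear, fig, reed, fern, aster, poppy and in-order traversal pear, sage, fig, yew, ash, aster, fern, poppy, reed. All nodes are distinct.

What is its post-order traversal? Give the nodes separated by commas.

pear, fig, sage, yew, aster, poppy, fern, reed, ash

The first element of pre-order is the root; it splits in-order into left and right subtrees.
Root ash: left subtree has 4 nodes {pear, sage, fig, yew}, right has 4 {aster, fern, poppy, reed}.
  Root yew: left subtree has 3 nodes {pear, sage, fig}, right has 0 { }.
    Root sage: left subtree has 1 node {pear}, right has 1 {fig}.
  Root reed: left subtree has 3 nodes {aster, fern, poppy}, right has 0 { }.
    Root fern: left subtree has 1 node {aster}, right has 1 {poppy}.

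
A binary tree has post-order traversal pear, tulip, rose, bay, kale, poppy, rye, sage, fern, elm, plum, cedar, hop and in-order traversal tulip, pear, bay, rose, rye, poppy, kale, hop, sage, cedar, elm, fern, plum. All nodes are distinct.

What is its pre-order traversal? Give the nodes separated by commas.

hop, rye, bay, tulip, pear, rose, poppy, kale, cedar, sage, plum, elm, fern

The last element of post-order is the root; it splits in-order into left and right subtrees.
Root hop: left subtree has 7 nodes {tulip, pear, bay, rose, rye, poppy, kale}, right has 5 {sage, cedar, elm, fern, plum}.
  Root rye: left subtree has 4 nodes {tulip, pear, bay, rose}, right has 2 {poppy, kale}.
    Root bay: left subtree has 2 nodes {tulip, pear}, right has 1 {rose}.
      Root tulip: left subtree has 0 nodes { }, right has 1 {pear}.
    Root poppy: left subtree has 0 nodes { }, right has 1 {kale}.
  Root cedar: left subtree has 1 node {sage}, right has 3 {elm, fern, plum}.
    Root plum: left subtree has 2 nodes {elm, fern}, right has 0 { }.
      Root elm: left subtree has 0 nodes { }, right has 1 {fern}.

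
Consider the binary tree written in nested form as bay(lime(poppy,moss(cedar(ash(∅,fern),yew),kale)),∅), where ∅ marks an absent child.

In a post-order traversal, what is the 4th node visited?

yew

Post-order visits the left subtree, then the right subtree, then the node.
At bay: go left to lime.
  At lime: go left to poppy.
    poppy is a leaf — visit poppy.
  At lime: go right to moss.
    At moss: go left to cedar.
      At cedar: go left to ash.
        At ash: no left child.
        At ash: go right to fern.
          fern is a leaf — visit fern.
        Visit ash.
      At cedar: go right to yew.
        yew is a leaf — visit yew.
      Visit cedar.
    At moss: go right to kale.
      kale is a leaf — visit kale.
    Visit moss.
  Visit lime.
At bay: no right child.
Visit bay.
Full post-order sequence: poppy, fern, ash, yew, cedar, kale, moss, lime, bay.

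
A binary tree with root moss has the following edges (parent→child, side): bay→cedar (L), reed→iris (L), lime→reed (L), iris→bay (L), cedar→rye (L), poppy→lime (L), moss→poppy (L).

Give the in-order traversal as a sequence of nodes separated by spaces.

rye cedar bay iris reed lime poppy moss

In-order visits the left subtree, then the node, then the right subtree.
At moss: go left to poppy.
  At poppy: go left to lime.
    At lime: go left to reed.
      At reed: go left to iris.
        At iris: go left to bay.
          At bay: go left to cedar.
            At cedar: go left to rye.
              rye is a leaf — visit rye.
            Visit cedar.
            At cedar: no right child.
          Visit bay.
          At bay: no right child.
        Visit iris.
        At iris: no right child.
      Visit reed.
      At reed: no right child.
    Visit lime.
    At lime: no right child.
  Visit poppy.
  At poppy: no right child.
Visit moss.
At moss: no right child.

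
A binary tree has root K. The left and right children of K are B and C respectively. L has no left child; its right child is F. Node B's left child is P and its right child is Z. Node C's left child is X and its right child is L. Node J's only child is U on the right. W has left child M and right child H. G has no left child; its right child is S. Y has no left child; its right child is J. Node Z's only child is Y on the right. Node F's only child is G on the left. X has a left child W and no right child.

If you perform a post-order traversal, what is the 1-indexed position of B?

Post-order visits the left subtree, then the right subtree, then the node.
At K: go left to B.
  At B: go left to P.
    P is a leaf — visit P.
  At B: go right to Z.
    At Z: no left child.
    At Z: go right to Y.
      At Y: no left child.
      At Y: go right to J.
        At J: no left child.
        At J: go right to U.
          U is a leaf — visit U.
        Visit J.
      Visit Y.
    Visit Z.
  Visit B.
At K: go right to C.
  At C: go left to X.
    At X: go left to W.
      At W: go left to M.
        M is a leaf — visit M.
      At W: go right to H.
        H is a leaf — visit H.
      Visit W.
    At X: no right child.
    Visit X.
  At C: go right to L.
    At L: no left child.
    At L: go right to F.
      At F: go left to G.
        At G: no left child.
        At G: go right to S.
          S is a leaf — visit S.
        Visit G.
      At F: no right child.
      Visit F.
    Visit L.
  Visit C.
Visit K.
Full post-order sequence: P, U, J, Y, Z, B, M, H, W, X, S, G, F, L, C, K.

6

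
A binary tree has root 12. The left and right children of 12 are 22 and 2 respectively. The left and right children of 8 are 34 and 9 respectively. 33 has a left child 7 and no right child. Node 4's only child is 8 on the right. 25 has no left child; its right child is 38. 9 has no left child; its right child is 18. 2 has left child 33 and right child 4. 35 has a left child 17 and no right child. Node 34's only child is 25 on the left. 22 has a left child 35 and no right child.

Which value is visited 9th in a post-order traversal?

Post-order visits the left subtree, then the right subtree, then the node.
At 12: go left to 22.
  At 22: go left to 35.
    At 35: go left to 17.
      17 is a leaf — visit 17.
    At 35: no right child.
    Visit 35.
  At 22: no right child.
  Visit 22.
At 12: go right to 2.
  At 2: go left to 33.
    At 33: go left to 7.
      7 is a leaf — visit 7.
    At 33: no right child.
    Visit 33.
  At 2: go right to 4.
    At 4: no left child.
    At 4: go right to 8.
      At 8: go left to 34.
        At 34: go left to 25.
          At 25: no left child.
          At 25: go right to 38.
            38 is a leaf — visit 38.
          Visit 25.
        At 34: no right child.
        Visit 34.
      At 8: go right to 9.
        At 9: no left child.
        At 9: go right to 18.
          18 is a leaf — visit 18.
        Visit 9.
      Visit 8.
    Visit 4.
  Visit 2.
Visit 12.
Full post-order sequence: 17, 35, 22, 7, 33, 38, 25, 34, 18, 9, 8, 4, 2, 12.

18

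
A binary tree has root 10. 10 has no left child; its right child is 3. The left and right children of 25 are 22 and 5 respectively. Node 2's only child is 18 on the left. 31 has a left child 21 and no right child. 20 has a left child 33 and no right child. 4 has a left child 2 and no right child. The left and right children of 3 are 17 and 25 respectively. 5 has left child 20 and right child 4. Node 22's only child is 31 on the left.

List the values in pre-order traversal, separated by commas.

Pre-order visits the node, then its left subtree, then its right subtree.
Visit 10.
At 10: no left child.
At 10: go right to 3.
  Visit 3.
  At 3: go left to 17.
    17 is a leaf — visit 17.
  At 3: go right to 25.
    Visit 25.
    At 25: go left to 22.
      Visit 22.
      At 22: go left to 31.
        Visit 31.
        At 31: go left to 21.
          21 is a leaf — visit 21.
        At 31: no right child.
      At 22: no right child.
    At 25: go right to 5.
      Visit 5.
      At 5: go left to 20.
        Visit 20.
        At 20: go left to 33.
          33 is a leaf — visit 33.
        At 20: no right child.
      At 5: go right to 4.
        Visit 4.
        At 4: go left to 2.
          Visit 2.
          At 2: go left to 18.
            18 is a leaf — visit 18.
          At 2: no right child.
        At 4: no right child.

10, 3, 17, 25, 22, 31, 21, 5, 20, 33, 4, 2, 18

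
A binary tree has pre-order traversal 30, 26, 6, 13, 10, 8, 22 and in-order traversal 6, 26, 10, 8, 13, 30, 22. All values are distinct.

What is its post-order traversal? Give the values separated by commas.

6, 8, 10, 13, 26, 22, 30

The first element of pre-order is the root; it splits in-order into left and right subtrees.
Root 30: left subtree has 5 nodes {6, 26, 10, 8, 13}, right has 1 {22}.
  Root 26: left subtree has 1 node {6}, right has 3 {10, 8, 13}.
    Root 13: left subtree has 2 nodes {10, 8}, right has 0 { }.
      Root 10: left subtree has 0 nodes { }, right has 1 {8}.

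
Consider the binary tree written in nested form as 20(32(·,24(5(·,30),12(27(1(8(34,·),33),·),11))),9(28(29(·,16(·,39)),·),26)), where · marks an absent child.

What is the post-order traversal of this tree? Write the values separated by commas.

30, 5, 34, 8, 33, 1, 27, 11, 12, 24, 32, 39, 16, 29, 28, 26, 9, 20

Post-order visits the left subtree, then the right subtree, then the node.
At 20: go left to 32.
  At 32: no left child.
  At 32: go right to 24.
    At 24: go left to 5.
      At 5: no left child.
      At 5: go right to 30.
        30 is a leaf — visit 30.
      Visit 5.
    At 24: go right to 12.
      At 12: go left to 27.
        At 27: go left to 1.
          At 1: go left to 8.
            At 8: go left to 34.
              34 is a leaf — visit 34.
            At 8: no right child.
            Visit 8.
          At 1: go right to 33.
            33 is a leaf — visit 33.
          Visit 1.
        At 27: no right child.
        Visit 27.
      At 12: go right to 11.
        11 is a leaf — visit 11.
      Visit 12.
    Visit 24.
  Visit 32.
At 20: go right to 9.
  At 9: go left to 28.
    At 28: go left to 29.
      At 29: no left child.
      At 29: go right to 16.
        At 16: no left child.
        At 16: go right to 39.
          39 is a leaf — visit 39.
        Visit 16.
      Visit 29.
    At 28: no right child.
    Visit 28.
  At 9: go right to 26.
    26 is a leaf — visit 26.
  Visit 9.
Visit 20.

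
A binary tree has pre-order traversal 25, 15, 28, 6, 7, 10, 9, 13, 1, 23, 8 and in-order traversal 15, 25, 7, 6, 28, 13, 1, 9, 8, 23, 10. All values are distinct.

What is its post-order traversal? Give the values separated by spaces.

The first element of pre-order is the root; it splits in-order into left and right subtrees.
Root 25: left subtree has 1 node {15}, right has 9 {7, 6, 28, 13, 1, 9, 8, 23, 10}.
  Root 28: left subtree has 2 nodes {7, 6}, right has 6 {13, 1, 9, 8, 23, 10}.
    Root 6: left subtree has 1 node {7}, right has 0 { }.
    Root 10: left subtree has 5 nodes {13, 1, 9, 8, 23}, right has 0 { }.
      Root 9: left subtree has 2 nodes {13, 1}, right has 2 {8, 23}.
        Root 13: left subtree has 0 nodes { }, right has 1 {1}.
        Root 23: left subtree has 1 node {8}, right has 0 { }.

15 7 6 1 13 8 23 9 10 28 25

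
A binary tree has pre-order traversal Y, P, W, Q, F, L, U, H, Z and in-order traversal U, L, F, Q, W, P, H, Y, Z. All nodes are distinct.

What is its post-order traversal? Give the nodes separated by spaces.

U L F Q W H P Z Y

The first element of pre-order is the root; it splits in-order into left and right subtrees.
Root Y: left subtree has 7 nodes {U, L, F, Q, W, P, H}, right has 1 {Z}.
  Root P: left subtree has 5 nodes {U, L, F, Q, W}, right has 1 {H}.
    Root W: left subtree has 4 nodes {U, L, F, Q}, right has 0 { }.
      Root Q: left subtree has 3 nodes {U, L, F}, right has 0 { }.
        Root F: left subtree has 2 nodes {U, L}, right has 0 { }.
          Root L: left subtree has 1 node {U}, right has 0 { }.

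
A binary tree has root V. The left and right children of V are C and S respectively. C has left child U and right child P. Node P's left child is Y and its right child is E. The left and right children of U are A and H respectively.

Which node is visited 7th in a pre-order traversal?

Pre-order visits the node, then its left subtree, then its right subtree.
Visit V.
At V: go left to C.
  Visit C.
  At C: go left to U.
    Visit U.
    At U: go left to A.
      A is a leaf — visit A.
    At U: go right to H.
      H is a leaf — visit H.
  At C: go right to P.
    Visit P.
    At P: go left to Y.
      Y is a leaf — visit Y.
    At P: go right to E.
      E is a leaf — visit E.
At V: go right to S.
  S is a leaf — visit S.
Full pre-order sequence: V, C, U, A, H, P, Y, E, S.

Y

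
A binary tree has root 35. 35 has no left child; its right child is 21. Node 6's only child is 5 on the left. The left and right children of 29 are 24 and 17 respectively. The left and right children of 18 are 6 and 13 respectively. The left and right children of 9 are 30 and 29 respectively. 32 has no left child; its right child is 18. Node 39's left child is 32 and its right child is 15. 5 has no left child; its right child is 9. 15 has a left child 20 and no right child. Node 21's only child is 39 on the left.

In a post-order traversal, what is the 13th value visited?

39

Post-order visits the left subtree, then the right subtree, then the node.
At 35: no left child.
At 35: go right to 21.
  At 21: go left to 39.
    At 39: go left to 32.
      At 32: no left child.
      At 32: go right to 18.
        At 18: go left to 6.
          At 6: go left to 5.
            At 5: no left child.
            At 5: go right to 9.
              At 9: go left to 30.
                30 is a leaf — visit 30.
              At 9: go right to 29.
                At 29: go left to 24.
                  24 is a leaf — visit 24.
                At 29: go right to 17.
                  17 is a leaf — visit 17.
                Visit 29.
              Visit 9.
            Visit 5.
          At 6: no right child.
          Visit 6.
        At 18: go right to 13.
          13 is a leaf — visit 13.
        Visit 18.
      Visit 32.
    At 39: go right to 15.
      At 15: go left to 20.
        20 is a leaf — visit 20.
      At 15: no right child.
      Visit 15.
    Visit 39.
  At 21: no right child.
  Visit 21.
Visit 35.
Full post-order sequence: 30, 24, 17, 29, 9, 5, 6, 13, 18, 32, 20, 15, 39, 21, 35.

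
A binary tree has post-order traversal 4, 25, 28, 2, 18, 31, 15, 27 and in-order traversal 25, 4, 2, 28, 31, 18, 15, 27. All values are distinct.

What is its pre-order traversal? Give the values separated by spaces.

The last element of post-order is the root; it splits in-order into left and right subtrees.
Root 27: left subtree has 7 nodes {25, 4, 2, 28, 31, 18, 15}, right has 0 { }.
  Root 15: left subtree has 6 nodes {25, 4, 2, 28, 31, 18}, right has 0 { }.
    Root 31: left subtree has 4 nodes {25, 4, 2, 28}, right has 1 {18}.
      Root 2: left subtree has 2 nodes {25, 4}, right has 1 {28}.
        Root 25: left subtree has 0 nodes { }, right has 1 {4}.

27 15 31 2 25 4 28 18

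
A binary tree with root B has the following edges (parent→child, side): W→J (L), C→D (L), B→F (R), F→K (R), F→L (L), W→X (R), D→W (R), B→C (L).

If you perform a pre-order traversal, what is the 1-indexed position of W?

Pre-order visits the node, then its left subtree, then its right subtree.
Visit B.
At B: go left to C.
  Visit C.
  At C: go left to D.
    Visit D.
    At D: no left child.
    At D: go right to W.
      Visit W.
      At W: go left to J.
        J is a leaf — visit J.
      At W: go right to X.
        X is a leaf — visit X.
  At C: no right child.
At B: go right to F.
  Visit F.
  At F: go left to L.
    L is a leaf — visit L.
  At F: go right to K.
    K is a leaf — visit K.
Full pre-order sequence: B, C, D, W, J, X, F, L, K.

4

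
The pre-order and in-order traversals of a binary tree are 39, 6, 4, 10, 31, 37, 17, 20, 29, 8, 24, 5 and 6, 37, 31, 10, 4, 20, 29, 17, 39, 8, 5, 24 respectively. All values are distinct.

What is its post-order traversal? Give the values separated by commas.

37, 31, 10, 29, 20, 17, 4, 6, 5, 24, 8, 39

The first element of pre-order is the root; it splits in-order into left and right subtrees.
Root 39: left subtree has 8 nodes {6, 37, 31, 10, 4, 20, 29, 17}, right has 3 {8, 5, 24}.
  Root 6: left subtree has 0 nodes { }, right has 7 {37, 31, 10, 4, 20, 29, 17}.
    Root 4: left subtree has 3 nodes {37, 31, 10}, right has 3 {20, 29, 17}.
      Root 10: left subtree has 2 nodes {37, 31}, right has 0 { }.
        Root 31: left subtree has 1 node {37}, right has 0 { }.
      Root 17: left subtree has 2 nodes {20, 29}, right has 0 { }.
        Root 20: left subtree has 0 nodes { }, right has 1 {29}.
  Root 8: left subtree has 0 nodes { }, right has 2 {5, 24}.
    Root 24: left subtree has 1 node {5}, right has 0 { }.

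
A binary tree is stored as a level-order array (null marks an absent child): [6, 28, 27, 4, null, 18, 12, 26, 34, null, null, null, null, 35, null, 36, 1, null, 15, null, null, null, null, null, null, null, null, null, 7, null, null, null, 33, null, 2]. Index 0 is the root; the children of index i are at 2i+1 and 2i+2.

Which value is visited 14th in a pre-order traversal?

Pre-order visits the node, then its left subtree, then its right subtree.
Visit 6.
At 6: go left to 28.
  Visit 28.
  At 28: go left to 4.
    Visit 4.
    At 4: go left to 26.
      Visit 26.
      At 26: go left to 36.
        Visit 36.
        At 36: no left child.
        At 36: go right to 33.
          33 is a leaf — visit 33.
      At 26: go right to 1.
        Visit 1.
        At 1: no left child.
        At 1: go right to 2.
          2 is a leaf — visit 2.
    At 4: go right to 34.
      Visit 34.
      At 34: no left child.
      At 34: go right to 15.
        15 is a leaf — visit 15.
  At 28: no right child.
At 6: go right to 27.
  Visit 27.
  At 27: go left to 18.
    18 is a leaf — visit 18.
  At 27: go right to 12.
    Visit 12.
    At 12: go left to 35.
      Visit 35.
      At 35: no left child.
      At 35: go right to 7.
        7 is a leaf — visit 7.
    At 12: no right child.
Full pre-order sequence: 6, 28, 4, 26, 36, 33, 1, 2, 34, 15, 27, 18, 12, 35, 7.

35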